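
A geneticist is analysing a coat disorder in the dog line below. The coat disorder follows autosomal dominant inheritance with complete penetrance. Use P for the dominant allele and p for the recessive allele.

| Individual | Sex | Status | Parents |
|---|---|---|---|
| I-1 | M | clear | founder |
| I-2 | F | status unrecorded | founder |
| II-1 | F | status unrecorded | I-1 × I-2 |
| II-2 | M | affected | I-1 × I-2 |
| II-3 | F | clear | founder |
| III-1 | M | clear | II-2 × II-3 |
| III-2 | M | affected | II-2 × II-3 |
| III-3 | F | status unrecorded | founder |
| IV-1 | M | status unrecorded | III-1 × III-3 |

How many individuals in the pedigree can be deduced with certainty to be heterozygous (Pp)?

Obligate heterozygotes: II-2 is affected so carries P and received p from I-1 (pp), so II-2 is Pp; III-2 is affected so carries P and received p from II-3 (pp), so III-2 is Pp.
Every other individual is either homozygous by phenotype or has at least one consistent homozygous assignment, so the count is 2.

2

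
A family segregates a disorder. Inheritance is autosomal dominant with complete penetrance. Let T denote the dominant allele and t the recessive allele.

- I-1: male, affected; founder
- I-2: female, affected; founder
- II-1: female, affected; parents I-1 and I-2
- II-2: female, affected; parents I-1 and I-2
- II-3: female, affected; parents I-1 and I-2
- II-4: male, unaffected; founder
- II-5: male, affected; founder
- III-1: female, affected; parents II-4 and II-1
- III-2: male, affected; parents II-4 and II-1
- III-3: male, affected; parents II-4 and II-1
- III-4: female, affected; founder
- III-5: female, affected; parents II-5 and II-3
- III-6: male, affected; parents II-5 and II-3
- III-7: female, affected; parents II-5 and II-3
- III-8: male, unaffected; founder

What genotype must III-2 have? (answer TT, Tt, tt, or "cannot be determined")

From phenotype alone, III-2 is TT or Tt.
III-2 is affected so carries T and received t from II-4 (tt), so III-2 is Tt.

Tt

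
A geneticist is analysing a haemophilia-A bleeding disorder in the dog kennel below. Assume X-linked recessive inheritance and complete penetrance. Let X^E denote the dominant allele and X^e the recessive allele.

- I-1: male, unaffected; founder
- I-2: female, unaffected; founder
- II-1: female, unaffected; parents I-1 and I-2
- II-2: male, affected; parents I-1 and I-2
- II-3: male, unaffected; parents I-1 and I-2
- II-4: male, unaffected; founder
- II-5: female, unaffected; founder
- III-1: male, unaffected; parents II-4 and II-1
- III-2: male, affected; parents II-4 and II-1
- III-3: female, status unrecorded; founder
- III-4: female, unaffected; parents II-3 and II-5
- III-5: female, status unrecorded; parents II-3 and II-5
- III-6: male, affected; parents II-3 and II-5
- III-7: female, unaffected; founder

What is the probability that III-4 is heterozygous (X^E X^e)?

II-3 is unaffected, so II-3 is X^E Y.
II-5 is unaffected so carries E and passed e to III-6 (X^e Y), so II-5 is X^E X^e.
Their cross gives offspring ratios 1/2 X^E X^E : 1/2 X^E X^e. Conditioning on III-4 being unaffected, P(X^E X^e) = 1/2 / 1 = 1/2.

1/2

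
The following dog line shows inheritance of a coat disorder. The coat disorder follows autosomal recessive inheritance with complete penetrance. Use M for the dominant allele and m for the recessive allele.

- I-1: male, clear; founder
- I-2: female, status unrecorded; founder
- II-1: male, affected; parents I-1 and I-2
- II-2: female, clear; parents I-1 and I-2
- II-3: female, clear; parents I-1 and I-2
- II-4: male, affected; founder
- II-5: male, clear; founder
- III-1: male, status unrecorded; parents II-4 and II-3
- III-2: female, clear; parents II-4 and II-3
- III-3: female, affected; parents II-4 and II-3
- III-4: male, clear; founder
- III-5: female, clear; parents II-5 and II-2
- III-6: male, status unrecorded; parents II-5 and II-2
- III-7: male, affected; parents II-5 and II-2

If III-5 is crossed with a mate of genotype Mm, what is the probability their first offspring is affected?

1/6

II-5 is clear so carries M and passed m to III-7 (mm), so II-5 is Mm.
II-2 is clear so carries M and passed m to III-7 (mm), so II-2 is Mm.
III-5 is a clear offspring of II-5 (Mm) × II-2 (Mm), whose cross gives 1/4 MM : 1/2 Mm : 1/4 mm; conditioning on being clear, III-5 is MM with probability 1/3, Mm with probability 2/3.
Summing over parental genotype combinations, P(offspring is affected) = 2/3·1/4 = 1/6.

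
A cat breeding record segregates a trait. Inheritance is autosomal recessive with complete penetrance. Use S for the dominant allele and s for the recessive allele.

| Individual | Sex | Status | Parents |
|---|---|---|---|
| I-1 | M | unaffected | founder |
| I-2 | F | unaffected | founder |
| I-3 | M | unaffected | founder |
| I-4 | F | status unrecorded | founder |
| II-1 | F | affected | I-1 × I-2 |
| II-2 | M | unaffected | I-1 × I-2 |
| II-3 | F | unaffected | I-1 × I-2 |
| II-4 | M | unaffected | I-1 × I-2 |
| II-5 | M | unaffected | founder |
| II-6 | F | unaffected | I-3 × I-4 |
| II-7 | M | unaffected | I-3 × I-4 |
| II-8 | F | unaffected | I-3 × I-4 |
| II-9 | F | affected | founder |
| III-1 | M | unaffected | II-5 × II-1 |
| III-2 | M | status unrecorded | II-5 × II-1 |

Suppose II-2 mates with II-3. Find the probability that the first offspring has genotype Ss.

I-1 is unaffected so carries S and passed s to II-1 (ss), so I-1 is Ss.
I-2 is unaffected so carries S and passed s to II-1 (ss), so I-2 is Ss.
II-2 is an unaffected offspring of I-1 (Ss) × I-2 (Ss), whose cross gives 1/4 SS : 1/2 Ss : 1/4 ss; conditioning on being unaffected, II-2 is SS with probability 1/3, Ss with probability 2/3.
II-3 is an unaffected offspring of I-1 (Ss) × I-2 (Ss), whose cross gives 1/4 SS : 1/2 Ss : 1/4 ss; conditioning on being unaffected, II-3 is SS with probability 1/3, Ss with probability 2/3.
Summing over parental genotype combinations, P(offspring has genotype Ss) = 2/9·1/2 + 2/9·1/2 + 4/9·1/2 = 4/9.

4/9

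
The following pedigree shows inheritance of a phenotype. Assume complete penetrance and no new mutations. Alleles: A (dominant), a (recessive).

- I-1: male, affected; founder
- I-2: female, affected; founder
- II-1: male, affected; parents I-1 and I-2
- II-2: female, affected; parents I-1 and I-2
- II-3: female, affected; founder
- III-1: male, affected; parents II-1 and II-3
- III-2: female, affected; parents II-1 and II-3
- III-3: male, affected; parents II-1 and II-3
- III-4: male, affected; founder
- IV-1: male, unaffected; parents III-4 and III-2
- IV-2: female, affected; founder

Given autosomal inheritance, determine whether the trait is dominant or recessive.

dominant

III-4 and III-2 are both affected yet have an unaffected child IV-1. Under a recessive model two affected parents are homozygous and every child would be affected, so the trait cannot be recessive.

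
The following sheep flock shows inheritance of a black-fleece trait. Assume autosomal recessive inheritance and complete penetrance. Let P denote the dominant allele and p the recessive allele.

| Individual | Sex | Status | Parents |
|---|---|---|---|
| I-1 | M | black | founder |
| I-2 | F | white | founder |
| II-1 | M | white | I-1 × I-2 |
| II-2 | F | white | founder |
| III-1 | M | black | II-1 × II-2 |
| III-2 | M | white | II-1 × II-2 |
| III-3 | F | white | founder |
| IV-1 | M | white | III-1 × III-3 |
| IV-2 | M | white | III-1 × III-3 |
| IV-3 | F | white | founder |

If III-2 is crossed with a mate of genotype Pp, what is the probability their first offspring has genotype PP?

1/3

II-1 is white so carries P and received p from I-1 (pp), so II-1 is Pp.
II-2 is white so carries P and passed p to III-1 (pp), so II-2 is Pp.
III-2 is a white offspring of II-1 (Pp) × II-2 (Pp), whose cross gives 1/4 PP : 1/2 Pp : 1/4 pp; conditioning on being white, III-2 is PP with probability 1/3, Pp with probability 2/3.
Summing over parental genotype combinations, P(offspring has genotype PP) = 1/3·1/2 + 2/3·1/4 = 1/3.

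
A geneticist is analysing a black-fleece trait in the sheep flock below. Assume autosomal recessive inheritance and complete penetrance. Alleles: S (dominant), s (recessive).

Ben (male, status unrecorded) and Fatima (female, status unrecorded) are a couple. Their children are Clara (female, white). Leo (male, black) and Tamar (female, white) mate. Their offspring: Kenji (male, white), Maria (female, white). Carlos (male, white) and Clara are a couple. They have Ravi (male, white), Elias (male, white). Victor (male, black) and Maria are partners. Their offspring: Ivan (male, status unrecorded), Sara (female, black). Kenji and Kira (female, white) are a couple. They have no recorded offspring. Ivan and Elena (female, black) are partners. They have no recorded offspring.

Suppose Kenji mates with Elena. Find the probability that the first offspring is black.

1/2

Kenji is white so carries S and received s from Leo (ss), so Kenji is Ss.
Elena is black, so Elena is ss.
The cross gives 1/2 Ss : 1/2 ss, so P(offspring is black) = 1/2.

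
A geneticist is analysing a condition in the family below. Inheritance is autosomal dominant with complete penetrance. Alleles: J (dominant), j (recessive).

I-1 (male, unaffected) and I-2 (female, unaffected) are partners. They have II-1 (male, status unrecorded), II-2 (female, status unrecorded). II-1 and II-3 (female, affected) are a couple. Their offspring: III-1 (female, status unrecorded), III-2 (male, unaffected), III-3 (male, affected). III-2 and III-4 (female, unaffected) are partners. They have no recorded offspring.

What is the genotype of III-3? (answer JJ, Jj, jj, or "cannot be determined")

Jj

From phenotype alone, III-3 is JJ or Jj.
III-3 is affected so carries J and received j from II-1 (jj), so III-3 is Jj.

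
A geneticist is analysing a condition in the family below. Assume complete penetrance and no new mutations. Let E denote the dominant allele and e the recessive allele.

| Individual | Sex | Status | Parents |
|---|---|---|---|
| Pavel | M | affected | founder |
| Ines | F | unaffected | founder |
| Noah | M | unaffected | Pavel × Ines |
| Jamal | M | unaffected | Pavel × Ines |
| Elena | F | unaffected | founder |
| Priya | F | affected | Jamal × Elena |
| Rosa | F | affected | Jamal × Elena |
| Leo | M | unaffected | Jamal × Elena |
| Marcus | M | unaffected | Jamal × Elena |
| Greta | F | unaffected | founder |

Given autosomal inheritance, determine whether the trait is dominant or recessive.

Jamal and Elena are both unaffected yet have an affected child Priya. Under dominance, an affected child requires at least one affected parent, so the trait cannot be dominant.

recessive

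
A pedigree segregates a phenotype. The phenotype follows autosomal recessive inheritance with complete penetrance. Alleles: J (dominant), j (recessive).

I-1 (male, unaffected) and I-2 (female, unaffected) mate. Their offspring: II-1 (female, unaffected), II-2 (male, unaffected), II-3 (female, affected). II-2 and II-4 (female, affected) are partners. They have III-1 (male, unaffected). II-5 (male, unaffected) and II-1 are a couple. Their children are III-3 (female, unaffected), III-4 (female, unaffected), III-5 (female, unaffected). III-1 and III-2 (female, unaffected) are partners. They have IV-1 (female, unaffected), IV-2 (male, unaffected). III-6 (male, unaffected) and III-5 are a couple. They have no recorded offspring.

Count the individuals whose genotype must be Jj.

Obligate heterozygotes: I-1 is unaffected so carries J and passed j to II-3 (jj), so I-1 is Jj; I-2 is unaffected so carries J and passed j to II-3 (jj), so I-2 is Jj; III-1 is unaffected so carries J and received j from II-4 (jj), so III-1 is Jj.
Every other individual is either homozygous by phenotype or has at least one consistent homozygous assignment, so the count is 3.

3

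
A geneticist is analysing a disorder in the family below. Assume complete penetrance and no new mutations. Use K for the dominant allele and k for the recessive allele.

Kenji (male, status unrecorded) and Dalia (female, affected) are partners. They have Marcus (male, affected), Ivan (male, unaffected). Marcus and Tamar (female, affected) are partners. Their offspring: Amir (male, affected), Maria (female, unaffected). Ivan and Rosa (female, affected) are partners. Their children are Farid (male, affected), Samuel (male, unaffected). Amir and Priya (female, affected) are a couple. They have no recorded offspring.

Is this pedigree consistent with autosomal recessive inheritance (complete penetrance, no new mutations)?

Under autosomal recessive, Maria (unaffected, female) cannot arise from Marcus (affected) × Tamar (affected).

No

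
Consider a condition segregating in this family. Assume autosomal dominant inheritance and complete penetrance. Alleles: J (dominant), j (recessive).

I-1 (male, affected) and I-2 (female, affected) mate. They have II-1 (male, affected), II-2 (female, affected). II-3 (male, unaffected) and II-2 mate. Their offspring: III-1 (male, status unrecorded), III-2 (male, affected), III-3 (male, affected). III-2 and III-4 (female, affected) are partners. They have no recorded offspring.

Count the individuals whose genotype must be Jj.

2

Obligate heterozygotes: III-2 is affected so carries J and received j from II-3 (jj), so III-2 is Jj; III-3 is affected so carries J and received j from II-3 (jj), so III-3 is Jj.
Every other individual is either homozygous by phenotype or has at least one consistent homozygous assignment, so the count is 2.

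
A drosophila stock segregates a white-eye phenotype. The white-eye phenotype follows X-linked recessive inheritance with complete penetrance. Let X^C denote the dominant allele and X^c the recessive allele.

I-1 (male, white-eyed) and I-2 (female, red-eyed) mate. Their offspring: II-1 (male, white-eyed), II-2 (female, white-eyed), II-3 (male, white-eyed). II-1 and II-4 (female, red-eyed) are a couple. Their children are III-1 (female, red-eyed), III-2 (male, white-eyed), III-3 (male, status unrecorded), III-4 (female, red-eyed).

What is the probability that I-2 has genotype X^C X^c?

I-2 is red-eyed so carries C and passed c to II-1 (X^c Y), so I-2 is X^C X^c, giving P(X^C X^c) = 1.

1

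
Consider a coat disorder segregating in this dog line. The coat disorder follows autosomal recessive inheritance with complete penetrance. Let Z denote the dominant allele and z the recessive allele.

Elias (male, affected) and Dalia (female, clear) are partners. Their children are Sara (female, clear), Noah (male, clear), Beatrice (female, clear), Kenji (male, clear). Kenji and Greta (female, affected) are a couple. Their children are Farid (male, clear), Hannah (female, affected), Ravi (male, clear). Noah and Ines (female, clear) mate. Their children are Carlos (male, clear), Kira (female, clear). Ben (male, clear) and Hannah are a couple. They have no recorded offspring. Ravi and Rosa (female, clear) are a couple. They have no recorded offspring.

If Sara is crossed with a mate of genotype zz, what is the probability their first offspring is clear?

1/2

Sara is clear so carries Z and received z from Elias (zz), so Sara is Zz.
The cross gives 1/2 Zz : 1/2 zz, so P(offspring is clear) = 1/2.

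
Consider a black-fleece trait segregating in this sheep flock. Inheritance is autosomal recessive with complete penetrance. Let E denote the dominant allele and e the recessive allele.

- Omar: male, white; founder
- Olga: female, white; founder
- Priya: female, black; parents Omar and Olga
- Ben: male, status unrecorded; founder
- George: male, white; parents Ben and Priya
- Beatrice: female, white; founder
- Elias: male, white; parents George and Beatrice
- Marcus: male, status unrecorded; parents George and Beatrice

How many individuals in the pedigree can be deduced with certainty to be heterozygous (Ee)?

3

Obligate heterozygotes: Omar is white so carries E and passed e to Priya (ee), so Omar is Ee; Olga is white so carries E and passed e to Priya (ee), so Olga is Ee; George is white so carries E and received e from Priya (ee), so George is Ee.
Every other individual is either homozygous by phenotype or has at least one consistent homozygous assignment, so the count is 3.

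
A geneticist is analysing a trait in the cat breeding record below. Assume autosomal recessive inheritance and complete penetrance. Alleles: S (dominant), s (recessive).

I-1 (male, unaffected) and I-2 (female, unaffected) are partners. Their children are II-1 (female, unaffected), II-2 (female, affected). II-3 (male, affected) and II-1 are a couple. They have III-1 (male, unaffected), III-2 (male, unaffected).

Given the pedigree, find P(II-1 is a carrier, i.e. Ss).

I-1 is unaffected so carries S and passed s to II-2 (ss), so I-1 is Ss.
I-2 is unaffected so carries S and passed s to II-2 (ss), so I-2 is Ss.
Their cross gives offspring ratios 1/4 SS : 1/2 Ss : 1/4 ss. Conditioning on II-1 being unaffected, P(Ss) = 1/2 / 3/4 = 2/3 before taking II-1's own offspring into account.
II-3 is affected, so II-3 is ss.
Now use II-1's offspring. Probability of each recorded status — unaffected son III-1: 1/2 if II-1 is Ss, 1 if SS; unaffected son III-2: 1/2 if II-1 is Ss, 1 if SS.
Bayes: P(Ss) = 2/3·1/4 / (2/3·1/4 + 1/3·1) = 1/3.

1/3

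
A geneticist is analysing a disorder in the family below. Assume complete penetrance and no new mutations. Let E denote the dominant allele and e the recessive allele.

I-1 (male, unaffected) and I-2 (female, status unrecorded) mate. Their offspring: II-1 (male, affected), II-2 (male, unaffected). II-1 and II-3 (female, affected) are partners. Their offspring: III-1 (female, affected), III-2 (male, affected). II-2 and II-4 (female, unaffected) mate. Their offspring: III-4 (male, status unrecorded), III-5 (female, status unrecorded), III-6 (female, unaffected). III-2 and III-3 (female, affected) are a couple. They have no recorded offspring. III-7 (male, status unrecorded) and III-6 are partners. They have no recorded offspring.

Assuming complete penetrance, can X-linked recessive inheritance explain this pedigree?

A consistent assignment under X-linked recessive exists: I-1 X^E Y, I-2 X^E X^e, II-1 X^e Y, II-2 X^E Y, II-3 X^e X^e, II-4 X^E X^E, III-1 X^e X^e, III-2 X^e Y, III-3 X^e X^e, III-4 X^E Y, III-5 X^E X^E, III-6 X^E X^E, III-7 X^E Y.
In this assignment every recorded phenotype matches its genotype and every non-founder's genotype is obtainable from its parents' genotypes, so the pedigree is consistent.

Yes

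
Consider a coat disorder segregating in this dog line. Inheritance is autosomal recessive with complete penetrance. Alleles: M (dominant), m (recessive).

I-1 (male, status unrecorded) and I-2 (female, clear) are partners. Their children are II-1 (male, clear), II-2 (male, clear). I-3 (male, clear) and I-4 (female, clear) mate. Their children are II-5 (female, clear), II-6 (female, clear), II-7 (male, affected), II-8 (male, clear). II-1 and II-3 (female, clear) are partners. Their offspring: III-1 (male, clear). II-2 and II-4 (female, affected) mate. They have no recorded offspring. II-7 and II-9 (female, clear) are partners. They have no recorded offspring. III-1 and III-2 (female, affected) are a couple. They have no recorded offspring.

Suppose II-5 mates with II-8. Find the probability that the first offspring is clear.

8/9

I-3 is clear so carries M and passed m to II-7 (mm), so I-3 is Mm.
I-4 is clear so carries M and passed m to II-7 (mm), so I-4 is Mm.
II-5 is a clear offspring of I-3 (Mm) × I-4 (Mm), whose cross gives 1/4 MM : 1/2 Mm : 1/4 mm; conditioning on being clear, II-5 is MM with probability 1/3, Mm with probability 2/3.
II-8 is a clear offspring of I-3 (Mm) × I-4 (Mm), whose cross gives 1/4 MM : 1/2 Mm : 1/4 mm; conditioning on being clear, II-8 is MM with probability 1/3, Mm with probability 2/3.
Summing over parental genotype combinations, P(offspring is clear) = 1/9·1 + 2/9·1 + 2/9·1 + 4/9·3/4 = 8/9.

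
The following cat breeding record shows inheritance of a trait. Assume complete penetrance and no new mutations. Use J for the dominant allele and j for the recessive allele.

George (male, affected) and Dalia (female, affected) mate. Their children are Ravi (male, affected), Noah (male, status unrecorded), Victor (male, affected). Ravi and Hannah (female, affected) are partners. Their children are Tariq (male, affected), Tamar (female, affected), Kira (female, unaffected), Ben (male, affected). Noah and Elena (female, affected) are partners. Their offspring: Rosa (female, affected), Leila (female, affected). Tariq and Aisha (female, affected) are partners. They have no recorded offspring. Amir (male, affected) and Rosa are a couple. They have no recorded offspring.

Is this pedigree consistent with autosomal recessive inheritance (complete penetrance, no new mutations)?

Under autosomal recessive, Kira (unaffected, female) cannot arise from Ravi (affected) × Hannah (affected).

No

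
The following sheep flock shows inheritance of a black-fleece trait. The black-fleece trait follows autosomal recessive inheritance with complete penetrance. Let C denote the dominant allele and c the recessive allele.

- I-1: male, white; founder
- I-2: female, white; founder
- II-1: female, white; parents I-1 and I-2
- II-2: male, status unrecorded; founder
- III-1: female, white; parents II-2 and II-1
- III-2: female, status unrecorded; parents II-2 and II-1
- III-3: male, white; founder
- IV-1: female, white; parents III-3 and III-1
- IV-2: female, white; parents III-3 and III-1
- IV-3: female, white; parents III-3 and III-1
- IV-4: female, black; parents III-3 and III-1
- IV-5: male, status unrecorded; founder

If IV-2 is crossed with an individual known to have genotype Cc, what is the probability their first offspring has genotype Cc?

III-3 is white so carries C and passed c to IV-4 (cc), so III-3 is Cc.
III-1 is white so carries C and passed c to IV-4 (cc), so III-1 is Cc.
IV-2 is a white offspring of III-3 (Cc) × III-1 (Cc), whose cross gives 1/4 CC : 1/2 Cc : 1/4 cc; conditioning on being white, IV-2 is CC with probability 1/3, Cc with probability 2/3.
Summing over parental genotype combinations, P(offspring has genotype Cc) = 1/3·1/2 + 2/3·1/2 = 1/2.

1/2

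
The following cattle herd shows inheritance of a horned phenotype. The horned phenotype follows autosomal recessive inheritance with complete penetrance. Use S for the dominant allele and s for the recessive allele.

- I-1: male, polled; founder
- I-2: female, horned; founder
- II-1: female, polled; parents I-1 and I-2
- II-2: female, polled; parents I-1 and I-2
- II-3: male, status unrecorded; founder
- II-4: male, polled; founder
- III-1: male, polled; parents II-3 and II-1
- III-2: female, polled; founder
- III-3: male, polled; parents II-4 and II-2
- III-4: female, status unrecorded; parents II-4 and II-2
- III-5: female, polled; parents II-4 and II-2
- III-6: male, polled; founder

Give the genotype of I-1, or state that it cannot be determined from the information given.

cannot be determined

I-1's phenotype allows SS or Ss, and no parent or child forces a single allele at both positions; consistent genotype assignments exist with I-1 as SS or Ss.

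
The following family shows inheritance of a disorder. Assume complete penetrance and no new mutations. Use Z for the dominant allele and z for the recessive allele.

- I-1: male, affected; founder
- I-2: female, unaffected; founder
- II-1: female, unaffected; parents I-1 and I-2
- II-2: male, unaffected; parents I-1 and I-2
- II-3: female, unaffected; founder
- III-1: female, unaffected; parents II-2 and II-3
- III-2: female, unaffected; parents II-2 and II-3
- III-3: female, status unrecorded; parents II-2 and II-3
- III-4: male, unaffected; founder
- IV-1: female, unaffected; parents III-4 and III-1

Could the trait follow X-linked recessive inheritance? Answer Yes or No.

A consistent assignment under X-linked recessive exists: I-1 X^z Y, I-2 X^Z X^Z, II-1 X^Z X^z, II-2 X^Z Y, II-3 X^Z X^Z, III-1 X^Z X^Z, III-2 X^Z X^Z, III-3 X^Z X^Z, III-4 X^Z Y, IV-1 X^Z X^Z.
In this assignment every recorded phenotype matches its genotype and every non-founder's genotype is obtainable from its parents' genotypes, so the pedigree is consistent.

Yes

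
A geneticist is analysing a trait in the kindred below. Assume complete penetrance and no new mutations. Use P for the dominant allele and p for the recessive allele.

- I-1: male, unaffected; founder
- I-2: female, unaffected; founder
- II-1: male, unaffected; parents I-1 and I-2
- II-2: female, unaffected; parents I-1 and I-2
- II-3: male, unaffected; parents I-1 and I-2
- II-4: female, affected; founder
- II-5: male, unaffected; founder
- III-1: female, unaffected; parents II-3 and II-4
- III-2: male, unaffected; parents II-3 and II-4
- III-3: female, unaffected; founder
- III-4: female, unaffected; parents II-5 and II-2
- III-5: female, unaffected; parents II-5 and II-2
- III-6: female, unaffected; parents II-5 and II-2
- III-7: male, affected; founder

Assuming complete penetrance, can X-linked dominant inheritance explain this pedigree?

Yes

A consistent assignment under X-linked dominant exists: I-1 X^p Y, I-2 X^p X^p, II-1 X^p Y, II-2 X^p X^p, II-3 X^p Y, II-4 X^P X^p, II-5 X^p Y, III-1 X^p X^p, III-2 X^p Y, III-3 X^p X^p, III-4 X^p X^p, III-5 X^p X^p, III-6 X^p X^p, III-7 X^P Y.
In this assignment every recorded phenotype matches its genotype and every non-founder's genotype is obtainable from its parents' genotypes, so the pedigree is consistent.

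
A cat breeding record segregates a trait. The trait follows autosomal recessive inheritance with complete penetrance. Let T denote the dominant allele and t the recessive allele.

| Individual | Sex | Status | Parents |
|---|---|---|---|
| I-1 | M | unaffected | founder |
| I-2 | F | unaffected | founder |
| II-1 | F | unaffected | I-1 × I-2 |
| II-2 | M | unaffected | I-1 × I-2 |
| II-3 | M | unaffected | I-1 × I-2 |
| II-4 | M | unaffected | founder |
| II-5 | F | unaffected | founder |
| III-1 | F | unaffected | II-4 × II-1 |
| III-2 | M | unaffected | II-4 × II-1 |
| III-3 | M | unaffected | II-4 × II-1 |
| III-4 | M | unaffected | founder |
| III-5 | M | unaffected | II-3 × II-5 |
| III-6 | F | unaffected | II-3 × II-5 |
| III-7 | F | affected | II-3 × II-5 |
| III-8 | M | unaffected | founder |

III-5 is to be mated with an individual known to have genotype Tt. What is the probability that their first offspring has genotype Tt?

II-3 is unaffected so carries T and passed t to III-7 (tt), so II-3 is Tt.
II-5 is unaffected so carries T and passed t to III-7 (tt), so II-5 is Tt.
III-5 is an unaffected offspring of II-3 (Tt) × II-5 (Tt), whose cross gives 1/4 TT : 1/2 Tt : 1/4 tt; conditioning on being unaffected, III-5 is TT with probability 1/3, Tt with probability 2/3.
Summing over parental genotype combinations, P(offspring has genotype Tt) = 1/3·1/2 + 2/3·1/2 = 1/2.

1/2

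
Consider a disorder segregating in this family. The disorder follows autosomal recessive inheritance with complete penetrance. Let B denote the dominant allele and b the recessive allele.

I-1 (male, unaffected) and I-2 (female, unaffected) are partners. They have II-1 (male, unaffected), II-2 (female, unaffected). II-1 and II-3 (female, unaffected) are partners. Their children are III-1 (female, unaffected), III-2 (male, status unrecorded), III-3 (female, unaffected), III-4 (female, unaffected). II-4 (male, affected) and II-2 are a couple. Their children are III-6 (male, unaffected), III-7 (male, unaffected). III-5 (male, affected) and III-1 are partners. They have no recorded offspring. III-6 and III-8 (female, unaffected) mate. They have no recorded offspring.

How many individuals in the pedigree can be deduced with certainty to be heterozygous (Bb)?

Obligate heterozygotes: III-6 is unaffected so carries B and received b from II-4 (bb), so III-6 is Bb; III-7 is unaffected so carries B and received b from II-4 (bb), so III-7 is Bb.
Every other individual is either homozygous by phenotype or has at least one consistent homozygous assignment, so the count is 2.

2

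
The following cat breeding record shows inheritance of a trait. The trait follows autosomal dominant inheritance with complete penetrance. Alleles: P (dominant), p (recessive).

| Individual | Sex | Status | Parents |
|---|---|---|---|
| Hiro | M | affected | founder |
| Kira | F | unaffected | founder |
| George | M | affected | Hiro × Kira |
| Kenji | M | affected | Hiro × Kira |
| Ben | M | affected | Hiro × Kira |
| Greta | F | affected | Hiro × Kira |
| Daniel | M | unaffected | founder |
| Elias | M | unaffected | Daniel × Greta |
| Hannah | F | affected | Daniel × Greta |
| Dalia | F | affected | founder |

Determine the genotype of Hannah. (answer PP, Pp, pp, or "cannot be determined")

Pp

From phenotype alone, Hannah is PP or Pp.
Hannah is affected so carries P and received p from Daniel (pp), so Hannah is Pp.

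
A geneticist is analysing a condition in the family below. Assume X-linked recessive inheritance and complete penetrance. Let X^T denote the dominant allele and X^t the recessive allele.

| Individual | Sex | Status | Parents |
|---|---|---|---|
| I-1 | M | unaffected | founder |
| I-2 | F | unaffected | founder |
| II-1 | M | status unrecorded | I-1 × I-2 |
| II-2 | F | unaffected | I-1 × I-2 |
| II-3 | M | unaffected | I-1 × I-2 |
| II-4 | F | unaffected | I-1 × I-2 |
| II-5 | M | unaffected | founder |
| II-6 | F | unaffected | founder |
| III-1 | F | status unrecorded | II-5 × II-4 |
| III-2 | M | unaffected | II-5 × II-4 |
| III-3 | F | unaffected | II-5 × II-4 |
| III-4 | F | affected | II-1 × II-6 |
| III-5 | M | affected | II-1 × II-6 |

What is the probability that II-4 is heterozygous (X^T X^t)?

1/3

I-1 is unaffected, so I-1 is X^T Y.
I-2 is unaffected so carries T and passed t to II-1 (X^t Y), so I-2 is X^T X^t.
Their cross gives offspring ratios 1/2 X^T X^T : 1/2 X^T X^t. Conditioning on II-4 being unaffected, P(X^T X^t) = 1/2 / 1 = 1/2 before taking II-4's own offspring into account.
II-5 is unaffected, so II-5 is X^T Y.
Now use II-4's offspring. Probability of each recorded status — unaffected son III-2: 1/2 if II-4 is X^T X^t, 1 if X^T X^T. (III-1, III-3: equally likely either way, so uninformative.)
Bayes: P(X^T X^t) = 1/2·1/2 / (1/2·1/2 + 1/2·1) = 1/3.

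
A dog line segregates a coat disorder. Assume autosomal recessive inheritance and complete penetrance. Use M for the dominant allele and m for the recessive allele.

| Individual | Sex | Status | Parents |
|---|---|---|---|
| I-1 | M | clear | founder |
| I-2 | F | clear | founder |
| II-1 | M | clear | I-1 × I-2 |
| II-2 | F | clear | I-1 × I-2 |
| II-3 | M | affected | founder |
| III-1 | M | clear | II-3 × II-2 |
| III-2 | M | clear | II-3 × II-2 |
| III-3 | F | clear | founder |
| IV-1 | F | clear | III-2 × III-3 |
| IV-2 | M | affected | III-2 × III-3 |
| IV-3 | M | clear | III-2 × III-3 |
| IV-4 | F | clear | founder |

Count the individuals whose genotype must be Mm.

Obligate heterozygotes: III-1 is clear so carries M and received m from II-3 (mm), so III-1 is Mm; III-2 is clear so carries M and received m from II-3 (mm), so III-2 is Mm; III-3 is clear so carries M and passed m to IV-2 (mm), so III-3 is Mm.
Every other individual is either homozygous by phenotype or has at least one consistent homozygous assignment, so the count is 3.

3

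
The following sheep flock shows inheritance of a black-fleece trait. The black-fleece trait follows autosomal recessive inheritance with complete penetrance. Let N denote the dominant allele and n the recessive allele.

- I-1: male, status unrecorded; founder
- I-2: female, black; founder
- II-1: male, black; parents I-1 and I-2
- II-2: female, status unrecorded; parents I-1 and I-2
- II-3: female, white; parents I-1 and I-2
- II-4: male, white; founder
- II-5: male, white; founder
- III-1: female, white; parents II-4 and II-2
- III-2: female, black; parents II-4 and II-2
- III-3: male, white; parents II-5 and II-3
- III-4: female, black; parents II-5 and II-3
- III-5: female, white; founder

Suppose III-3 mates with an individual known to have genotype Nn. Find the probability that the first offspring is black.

1/6

II-5 is white so carries N and passed n to III-4 (nn), so II-5 is Nn.
II-3 is white so carries N and received n from I-2 (nn), so II-3 is Nn.
III-3 is a white offspring of II-5 (Nn) × II-3 (Nn), whose cross gives 1/4 NN : 1/2 Nn : 1/4 nn; conditioning on being white, III-3 is NN with probability 1/3, Nn with probability 2/3.
Summing over parental genotype combinations, P(offspring is black) = 2/3·1/4 = 1/6.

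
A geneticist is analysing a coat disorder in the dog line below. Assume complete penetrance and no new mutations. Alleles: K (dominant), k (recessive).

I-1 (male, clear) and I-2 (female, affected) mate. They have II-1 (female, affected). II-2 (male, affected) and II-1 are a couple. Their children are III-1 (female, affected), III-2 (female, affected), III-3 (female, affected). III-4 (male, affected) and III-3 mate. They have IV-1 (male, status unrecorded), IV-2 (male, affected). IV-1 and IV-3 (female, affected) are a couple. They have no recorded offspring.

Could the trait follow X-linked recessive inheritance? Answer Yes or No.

Under X-linked recessive, II-1 (affected, female) cannot arise from I-1 (clear) × I-2 (affected).

No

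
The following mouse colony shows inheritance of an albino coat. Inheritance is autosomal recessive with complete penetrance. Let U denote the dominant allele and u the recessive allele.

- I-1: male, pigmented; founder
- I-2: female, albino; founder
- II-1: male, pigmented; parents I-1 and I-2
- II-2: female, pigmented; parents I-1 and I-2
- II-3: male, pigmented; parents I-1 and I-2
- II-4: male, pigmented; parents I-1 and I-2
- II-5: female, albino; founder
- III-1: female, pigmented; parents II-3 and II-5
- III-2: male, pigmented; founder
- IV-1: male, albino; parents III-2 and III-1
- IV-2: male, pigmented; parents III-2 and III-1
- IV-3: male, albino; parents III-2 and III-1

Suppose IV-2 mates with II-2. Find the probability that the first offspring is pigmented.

5/6

III-2 is pigmented so carries U and passed u to IV-1 (uu), so III-2 is Uu.
III-1 is pigmented so carries U and received u from II-5 (uu), so III-1 is Uu.
IV-2 is a pigmented offspring of III-2 (Uu) × III-1 (Uu), whose cross gives 1/4 UU : 1/2 Uu : 1/4 uu; conditioning on being pigmented, IV-2 is UU with probability 1/3, Uu with probability 2/3.
II-2 is pigmented so carries U and received u from I-2 (uu), so II-2 is Uu.
Summing over parental genotype combinations, P(offspring is pigmented) = 1/3·1 + 2/3·3/4 = 5/6.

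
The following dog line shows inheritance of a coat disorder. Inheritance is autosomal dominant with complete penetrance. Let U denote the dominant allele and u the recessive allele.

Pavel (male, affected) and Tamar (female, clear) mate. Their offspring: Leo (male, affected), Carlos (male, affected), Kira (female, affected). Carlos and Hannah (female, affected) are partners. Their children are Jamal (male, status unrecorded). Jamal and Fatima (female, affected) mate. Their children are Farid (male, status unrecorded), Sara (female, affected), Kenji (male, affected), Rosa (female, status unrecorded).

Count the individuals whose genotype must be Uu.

3

Obligate heterozygotes: Leo is affected so carries U and received u from Tamar (uu), so Leo is Uu; Carlos is affected so carries U and received u from Tamar (uu), so Carlos is Uu; Kira is affected so carries U and received u from Tamar (uu), so Kira is Uu.
Every other individual is either homozygous by phenotype or has at least one consistent homozygous assignment, so the count is 3.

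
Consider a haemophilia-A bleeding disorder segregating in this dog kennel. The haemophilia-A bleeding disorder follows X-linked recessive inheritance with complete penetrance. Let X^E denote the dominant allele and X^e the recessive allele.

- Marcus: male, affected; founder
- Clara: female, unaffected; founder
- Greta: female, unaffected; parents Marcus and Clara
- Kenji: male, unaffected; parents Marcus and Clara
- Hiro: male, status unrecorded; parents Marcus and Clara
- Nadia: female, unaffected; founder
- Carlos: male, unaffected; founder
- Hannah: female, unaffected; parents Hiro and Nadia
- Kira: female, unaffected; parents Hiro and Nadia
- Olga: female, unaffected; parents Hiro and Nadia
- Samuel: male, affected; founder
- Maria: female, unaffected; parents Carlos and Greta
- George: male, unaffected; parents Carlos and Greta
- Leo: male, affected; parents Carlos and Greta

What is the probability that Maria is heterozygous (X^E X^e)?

1/2

Carlos is unaffected, so Carlos is X^E Y.
Greta is unaffected so carries E and received e from Marcus (X^e Y), so Greta is X^E X^e.
Their cross gives offspring ratios 1/2 X^E X^E : 1/2 X^E X^e. Conditioning on Maria being unaffected, P(X^E X^e) = 1/2 / 1 = 1/2.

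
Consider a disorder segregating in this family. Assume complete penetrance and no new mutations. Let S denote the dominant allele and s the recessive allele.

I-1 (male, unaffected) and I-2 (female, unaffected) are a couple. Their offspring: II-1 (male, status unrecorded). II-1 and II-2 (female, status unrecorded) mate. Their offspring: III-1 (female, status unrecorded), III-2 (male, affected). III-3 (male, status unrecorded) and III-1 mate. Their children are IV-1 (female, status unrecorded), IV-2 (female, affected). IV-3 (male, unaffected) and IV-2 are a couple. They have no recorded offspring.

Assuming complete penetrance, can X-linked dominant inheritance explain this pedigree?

Yes

A consistent assignment under X-linked dominant exists: I-1 X^s Y, I-2 X^s X^s, II-1 X^s Y, II-2 X^S X^S, III-1 X^S X^s, III-2 X^S Y, III-3 X^S Y, IV-1 X^S X^S, IV-2 X^S X^S, IV-3 X^s Y.
In this assignment every recorded phenotype matches its genotype and every non-founder's genotype is obtainable from its parents' genotypes, so the pedigree is consistent.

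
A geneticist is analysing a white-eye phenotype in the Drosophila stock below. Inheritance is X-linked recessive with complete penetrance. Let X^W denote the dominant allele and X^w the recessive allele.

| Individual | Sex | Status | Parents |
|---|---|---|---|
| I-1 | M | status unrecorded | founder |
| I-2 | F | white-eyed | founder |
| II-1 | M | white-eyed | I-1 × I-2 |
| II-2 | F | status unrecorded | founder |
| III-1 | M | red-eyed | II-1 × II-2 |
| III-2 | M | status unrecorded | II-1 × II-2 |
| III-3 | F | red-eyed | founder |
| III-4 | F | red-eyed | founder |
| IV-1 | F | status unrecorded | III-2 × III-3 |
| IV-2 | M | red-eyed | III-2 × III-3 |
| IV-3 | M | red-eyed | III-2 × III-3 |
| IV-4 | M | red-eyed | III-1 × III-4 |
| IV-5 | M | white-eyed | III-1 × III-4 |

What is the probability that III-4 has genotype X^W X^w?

1

III-4 is red-eyed so carries W and passed w to IV-5 (X^w Y), so III-4 is X^W X^w, giving P(X^W X^w) = 1.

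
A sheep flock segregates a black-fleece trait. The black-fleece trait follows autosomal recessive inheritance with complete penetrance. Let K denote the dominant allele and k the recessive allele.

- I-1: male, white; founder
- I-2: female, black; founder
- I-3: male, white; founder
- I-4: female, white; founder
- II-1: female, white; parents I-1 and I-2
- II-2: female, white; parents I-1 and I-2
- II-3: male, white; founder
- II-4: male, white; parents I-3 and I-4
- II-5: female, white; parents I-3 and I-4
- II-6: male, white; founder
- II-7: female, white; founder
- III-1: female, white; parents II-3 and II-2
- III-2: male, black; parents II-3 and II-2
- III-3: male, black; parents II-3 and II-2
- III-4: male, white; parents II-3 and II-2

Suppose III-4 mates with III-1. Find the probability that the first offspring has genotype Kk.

4/9

II-3 is white so carries K and passed k to III-2 (kk), so II-3 is Kk.
II-2 is white so carries K and received k from I-2 (kk), so II-2 is Kk.
III-4 is a white offspring of II-3 (Kk) × II-2 (Kk), whose cross gives 1/4 KK : 1/2 Kk : 1/4 kk; conditioning on being white, III-4 is KK with probability 1/3, Kk with probability 2/3.
III-1 is a white offspring of II-3 (Kk) × II-2 (Kk), whose cross gives 1/4 KK : 1/2 Kk : 1/4 kk; conditioning on being white, III-1 is KK with probability 1/3, Kk with probability 2/3.
Summing over parental genotype combinations, P(offspring has genotype Kk) = 2/9·1/2 + 2/9·1/2 + 4/9·1/2 = 4/9.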